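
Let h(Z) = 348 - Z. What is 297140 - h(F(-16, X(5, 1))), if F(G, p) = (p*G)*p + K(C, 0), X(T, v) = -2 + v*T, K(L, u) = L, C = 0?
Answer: 296648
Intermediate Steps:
X(T, v) = -2 + T*v
F(G, p) = G*p**2 (F(G, p) = (p*G)*p + 0 = (G*p)*p + 0 = G*p**2 + 0 = G*p**2)
297140 - h(F(-16, X(5, 1))) = 297140 - (348 - (-16)*(-2 + 5*1)**2) = 297140 - (348 - (-16)*(-2 + 5)**2) = 297140 - (348 - (-16)*3**2) = 297140 - (348 - (-16)*9) = 297140 - (348 - 1*(-144)) = 297140 - (348 + 144) = 297140 - 1*492 = 297140 - 492 = 296648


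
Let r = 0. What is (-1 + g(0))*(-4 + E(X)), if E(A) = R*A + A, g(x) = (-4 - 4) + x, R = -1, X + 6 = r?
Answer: 36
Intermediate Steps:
X = -6 (X = -6 + 0 = -6)
g(x) = -8 + x
E(A) = 0 (E(A) = -A + A = 0)
(-1 + g(0))*(-4 + E(X)) = (-1 + (-8 + 0))*(-4 + 0) = (-1 - 8)*(-4) = -9*(-4) = 36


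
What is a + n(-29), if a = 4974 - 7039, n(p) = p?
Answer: -2094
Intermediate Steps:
a = -2065
a + n(-29) = -2065 - 29 = -2094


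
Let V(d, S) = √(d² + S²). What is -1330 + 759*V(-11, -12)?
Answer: -1330 + 759*√265 ≈ 11026.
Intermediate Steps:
V(d, S) = √(S² + d²)
-1330 + 759*V(-11, -12) = -1330 + 759*√((-12)² + (-11)²) = -1330 + 759*√(144 + 121) = -1330 + 759*√265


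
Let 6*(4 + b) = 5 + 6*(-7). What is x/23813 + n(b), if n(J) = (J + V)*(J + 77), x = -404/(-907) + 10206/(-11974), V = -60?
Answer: -21830170476043085/4655144409012 ≈ -4689.5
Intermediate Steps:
x = -2209673/5430209 (x = -404*(-1/907) + 10206*(-1/11974) = 404/907 - 5103/5987 = -2209673/5430209 ≈ -0.40692)
b = -61/6 (b = -4 + (5 + 6*(-7))/6 = -4 + (5 - 42)/6 = -4 + (⅙)*(-37) = -4 - 37/6 = -61/6 ≈ -10.167)
n(J) = (-60 + J)*(77 + J) (n(J) = (J - 60)*(J + 77) = (-60 + J)*(77 + J))
x/23813 + n(b) = -2209673/5430209/23813 + (-4620 + (-61/6)² + 17*(-61/6)) = -2209673/5430209*1/23813 + (-4620 + 3721/36 - 1037/6) = -2209673/129309566917 - 168821/36 = -21830170476043085/4655144409012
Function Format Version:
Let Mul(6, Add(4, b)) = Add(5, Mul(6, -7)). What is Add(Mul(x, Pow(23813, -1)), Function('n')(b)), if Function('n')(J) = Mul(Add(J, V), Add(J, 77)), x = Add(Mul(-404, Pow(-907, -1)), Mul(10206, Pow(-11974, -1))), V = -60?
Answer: Rational(-21830170476043085, 4655144409012) ≈ -4689.5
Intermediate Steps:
x = Rational(-2209673, 5430209) (x = Add(Mul(-404, Rational(-1, 907)), Mul(10206, Rational(-1, 11974))) = Add(Rational(404, 907), Rational(-5103, 5987)) = Rational(-2209673, 5430209) ≈ -0.40692)
b = Rational(-61, 6) (b = Add(-4, Mul(Rational(1, 6), Add(5, Mul(6, -7)))) = Add(-4, Mul(Rational(1, 6), Add(5, -42))) = Add(-4, Mul(Rational(1, 6), -37)) = Add(-4, Rational(-37, 6)) = Rational(-61, 6) ≈ -10.167)
Function('n')(J) = Mul(Add(-60, J), Add(77, J)) (Function('n')(J) = Mul(Add(J, -60), Add(J, 77)) = Mul(Add(-60, J), Add(77, J)))
Add(Mul(x, Pow(23813, -1)), Function('n')(b)) = Add(Mul(Rational(-2209673, 5430209), Pow(23813, -1)), Add(-4620, Pow(Rational(-61, 6), 2), Mul(17, Rational(-61, 6)))) = Add(Mul(Rational(-2209673, 5430209), Rational(1, 23813)), Add(-4620, Rational(3721, 36), Rational(-1037, 6))) = Add(Rational(-2209673, 129309566917), Rational(-168821, 36)) = Rational(-21830170476043085, 4655144409012)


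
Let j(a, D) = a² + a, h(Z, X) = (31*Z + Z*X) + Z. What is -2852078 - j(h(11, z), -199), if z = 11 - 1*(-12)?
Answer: -3218708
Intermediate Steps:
z = 23 (z = 11 + 12 = 23)
h(Z, X) = 32*Z + X*Z (h(Z, X) = (31*Z + X*Z) + Z = 32*Z + X*Z)
j(a, D) = a + a²
-2852078 - j(h(11, z), -199) = -2852078 - 11*(32 + 23)*(1 + 11*(32 + 23)) = -2852078 - 11*55*(1 + 11*55) = -2852078 - 605*(1 + 605) = -2852078 - 605*606 = -2852078 - 1*366630 = -2852078 - 366630 = -3218708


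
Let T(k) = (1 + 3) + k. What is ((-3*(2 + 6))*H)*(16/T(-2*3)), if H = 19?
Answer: 3648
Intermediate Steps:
T(k) = 4 + k
((-3*(2 + 6))*H)*(16/T(-2*3)) = (-3*(2 + 6)*19)*(16/(4 - 2*3)) = (-3*8*19)*(16/(4 - 6)) = (-24*19)*(16/(-2)) = -7296*(-1)/2 = -456*(-8) = 3648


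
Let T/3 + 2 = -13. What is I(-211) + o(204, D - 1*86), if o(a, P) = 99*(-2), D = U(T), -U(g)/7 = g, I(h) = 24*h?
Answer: -5262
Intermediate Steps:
T = -45 (T = -6 + 3*(-13) = -6 - 39 = -45)
U(g) = -7*g
D = 315 (D = -7*(-45) = 315)
o(a, P) = -198
I(-211) + o(204, D - 1*86) = 24*(-211) - 198 = -5064 - 198 = -5262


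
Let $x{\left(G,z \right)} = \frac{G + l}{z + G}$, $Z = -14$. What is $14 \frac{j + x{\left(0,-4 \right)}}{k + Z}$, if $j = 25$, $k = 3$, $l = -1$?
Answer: $- \frac{707}{22} \approx -32.136$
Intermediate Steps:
$x{\left(G,z \right)} = \frac{-1 + G}{G + z}$ ($x{\left(G,z \right)} = \frac{G - 1}{z + G} = \frac{-1 + G}{G + z}$)
$14 \frac{j + x{\left(0,-4 \right)}}{k + Z} = 14 \frac{25 + \frac{-1 + 0}{0 - 4}}{3 - 14} = 14 \frac{25 + \frac{1}{-4} \left(-1\right)}{-11} = 14 \left(25 - - \frac{1}{4}\right) \left(- \frac{1}{11}\right) = 14 \left(25 + \frac{1}{4}\right) \left(- \frac{1}{11}\right) = 14 \cdot \frac{101}{4} \left(- \frac{1}{11}\right) = 14 \left(- \frac{101}{44}\right) = - \frac{707}{22}$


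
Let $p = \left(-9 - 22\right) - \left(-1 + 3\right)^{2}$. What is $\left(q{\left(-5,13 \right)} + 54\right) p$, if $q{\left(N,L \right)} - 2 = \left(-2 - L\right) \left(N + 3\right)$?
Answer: $-3010$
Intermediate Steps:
$q{\left(N,L \right)} = 2 + \left(-2 - L\right) \left(3 + N\right)$ ($q{\left(N,L \right)} = 2 + \left(-2 - L\right) \left(N + 3\right) = 2 + \left(-2 - L\right) \left(3 + N\right)$)
$p = -35$ ($p = \left(-9 - 22\right) - 2^{2} = -31 - 4 = -35$)
$\left(q{\left(-5,13 \right)} + 54\right) p = \left(\left(-4 - 39 - -10 - 13 \left(-5\right)\right) + 54\right) \left(-35\right) = \left(\left(-4 - 39 + 10 + 65\right) + 54\right) \left(-35\right) = \left(32 + 54\right) \left(-35\right) = 86 \left(-35\right) = -3010$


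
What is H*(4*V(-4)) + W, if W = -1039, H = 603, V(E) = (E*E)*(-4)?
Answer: -155407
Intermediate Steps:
V(E) = -4*E² (V(E) = E²*(-4) = -4*E²)
H*(4*V(-4)) + W = 603*(4*(-4*(-4)²)) - 1039 = 603*(4*(-4*16)) - 1039 = 603*(4*(-64)) - 1039 = 603*(-256) - 1039 = -154368 - 1039 = -155407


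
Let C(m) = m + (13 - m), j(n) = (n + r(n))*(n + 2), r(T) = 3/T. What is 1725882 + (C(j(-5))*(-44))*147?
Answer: 1641798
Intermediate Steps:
j(n) = (2 + n)*(n + 3/n) (j(n) = (n + 3/n)*(n + 2) = (n + 3/n)*(2 + n) = (2 + n)*(n + 3/n))
C(m) = 13
1725882 + (C(j(-5))*(-44))*147 = 1725882 + (13*(-44))*147 = 1725882 - 572*147 = 1725882 - 84084 = 1641798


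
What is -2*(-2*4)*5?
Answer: 80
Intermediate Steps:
-2*(-2*4)*5 = -(-16)*5 = -2*(-40) = 80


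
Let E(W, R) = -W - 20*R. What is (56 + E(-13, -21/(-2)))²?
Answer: 19881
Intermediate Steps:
(56 + E(-13, -21/(-2)))² = (56 + (-1*(-13) - (-420)/(-2)))² = (56 + (13 - (-420)*(-1)/2))² = (56 + (13 - 20*21/2))² = (56 + (13 - 210))² = (56 - 197)² = (-141)² = 19881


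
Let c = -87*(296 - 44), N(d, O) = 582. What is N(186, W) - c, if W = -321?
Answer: 22506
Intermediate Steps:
c = -21924 (c = -87*252 = -21924)
N(186, W) - c = 582 - 1*(-21924) = 582 + 21924 = 22506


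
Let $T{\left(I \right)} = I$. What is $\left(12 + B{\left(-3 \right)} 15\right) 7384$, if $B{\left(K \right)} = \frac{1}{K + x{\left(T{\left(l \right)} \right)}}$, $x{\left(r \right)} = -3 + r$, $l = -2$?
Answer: $74763$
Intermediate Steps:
$B{\left(K \right)} = \frac{1}{-5 + K}$ ($B{\left(K \right)} = \frac{1}{K - 5} = \frac{1}{-5 + K}$)
$\left(12 + B{\left(-3 \right)} 15\right) 7384 = \left(12 + \frac{1}{-5 - 3} \cdot 15\right) 7384 = \left(12 + \frac{1}{-8} \cdot 15\right) 7384 = \left(12 - \frac{15}{8}\right) 7384 = \frac{81}{8} \cdot 7384 = 74763$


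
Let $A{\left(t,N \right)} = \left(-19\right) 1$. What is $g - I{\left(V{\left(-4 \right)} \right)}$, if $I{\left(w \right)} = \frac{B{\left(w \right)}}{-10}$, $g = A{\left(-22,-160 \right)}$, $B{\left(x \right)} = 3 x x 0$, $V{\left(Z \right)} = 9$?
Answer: $-19$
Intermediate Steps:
$A{\left(t,N \right)} = -19$
$B{\left(x \right)} = 0$ ($B{\left(x \right)} = 3 x^{2} \cdot 0 = 3 \cdot 0 = 0$)
$g = -19$
$I{\left(w \right)} = 0$ ($I{\left(w \right)} = \frac{1}{-10} \cdot 0 = \left(- \frac{1}{10}\right) 0 = 0$)
$g - I{\left(V{\left(-4 \right)} \right)} = -19 - 0 = -19 + 0 = -19$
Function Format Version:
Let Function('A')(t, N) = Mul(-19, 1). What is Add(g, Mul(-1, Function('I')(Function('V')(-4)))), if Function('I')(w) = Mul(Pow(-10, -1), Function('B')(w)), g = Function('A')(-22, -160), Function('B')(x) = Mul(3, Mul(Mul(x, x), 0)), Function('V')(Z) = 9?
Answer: -19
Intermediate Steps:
Function('A')(t, N) = -19
Function('B')(x) = 0 (Function('B')(x) = Mul(3, Mul(Pow(x, 2), 0)) = Mul(3, 0) = 0)
g = -19
Function('I')(w) = 0 (Function('I')(w) = Mul(Pow(-10, -1), 0) = Mul(Rational(-1, 10), 0) = 0)
Add(g, Mul(-1, Function('I')(Function('V')(-4)))) = Add(-19, Mul(-1, 0)) = Add(-19, 0) = -19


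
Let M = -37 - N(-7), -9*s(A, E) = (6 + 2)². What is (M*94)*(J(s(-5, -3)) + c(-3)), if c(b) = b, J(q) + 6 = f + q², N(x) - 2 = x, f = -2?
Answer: -9640640/81 ≈ -1.1902e+5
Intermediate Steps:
N(x) = 2 + x
s(A, E) = -64/9 (s(A, E) = -(6 + 2)²/9 = -⅑*8² = -⅑*64 = -64/9)
J(q) = -8 + q² (J(q) = -6 + (-2 + q²) = -8 + q²)
M = -32 (M = -37 - (2 - 7) = -37 - 1*(-5) = -37 + 5 = -32)
(M*94)*(J(s(-5, -3)) + c(-3)) = (-32*94)*((-8 + (-64/9)²) - 3) = -3008*((-8 + 4096/81) - 3) = -3008*(3448/81 - 3) = -3008*3205/81 = -9640640/81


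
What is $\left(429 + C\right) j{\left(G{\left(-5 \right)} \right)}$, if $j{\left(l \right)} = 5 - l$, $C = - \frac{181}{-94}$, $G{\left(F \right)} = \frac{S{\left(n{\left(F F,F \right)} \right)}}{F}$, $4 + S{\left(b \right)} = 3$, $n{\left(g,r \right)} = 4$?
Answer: $\frac{486084}{235} \approx 2068.4$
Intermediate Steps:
$S{\left(b \right)} = -1$ ($S{\left(b \right)} = -4 + 3 = -1$)
$G{\left(F \right)} = - \frac{1}{F}$
$C = \frac{181}{94}$ ($C = \left(-181\right) \left(- \frac{1}{94}\right) = \frac{181}{94} \approx 1.9255$)
$\left(429 + C\right) j{\left(G{\left(-5 \right)} \right)} = \left(429 + \frac{181}{94}\right) \left(5 - - \frac{1}{-5}\right) = \frac{40507 \left(5 - \left(-1\right) \left(- \frac{1}{5}\right)\right)}{94} = \frac{40507 \left(5 - \frac{1}{5}\right)}{94} = \frac{40507}{94} \cdot \frac{24}{5} = \frac{486084}{235}$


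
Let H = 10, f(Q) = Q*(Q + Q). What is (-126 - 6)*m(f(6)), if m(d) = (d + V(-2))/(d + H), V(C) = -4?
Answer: -4488/41 ≈ -109.46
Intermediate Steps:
f(Q) = 2*Q**2 (f(Q) = Q*(2*Q) = 2*Q**2)
m(d) = (-4 + d)/(10 + d) (m(d) = (d - 4)/(d + 10) = (-4 + d)/(10 + d))
(-126 - 6)*m(f(6)) = (-126 - 6)*((-4 + 2*6**2)/(10 + 2*6**2)) = -132*(-4 + 2*36)/(10 + 2*36) = -132*(-4 + 72)/(10 + 72) = -132*68/82 = -66*68/41 = -132*34/41 = -4488/41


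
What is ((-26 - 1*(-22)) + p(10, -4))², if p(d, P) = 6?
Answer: 4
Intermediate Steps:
((-26 - 1*(-22)) + p(10, -4))² = ((-26 - 1*(-22)) + 6)² = ((-26 + 22) + 6)² = (-4 + 6)² = 2² = 4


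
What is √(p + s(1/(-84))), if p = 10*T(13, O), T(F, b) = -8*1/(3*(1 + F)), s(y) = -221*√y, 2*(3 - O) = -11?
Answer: √(-3360 - 9282*I*√21)/42 ≈ 3.3379 - 3.612*I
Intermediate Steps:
O = 17/2 (O = 3 - ½*(-11) = 3 + 11/2 = 17/2 ≈ 8.5000)
T(F, b) = -8/(3 + 3*F)
p = -40/21 (p = 10*(-8/(3 + 3*13)) = 10*(-8/(3 + 39)) = 10*(-8/42) = 10*(-8*1/42) = 10*(-4/21) = -40/21 ≈ -1.9048)
√(p + s(1/(-84))) = √(-40/21 - 221*I*√21/42)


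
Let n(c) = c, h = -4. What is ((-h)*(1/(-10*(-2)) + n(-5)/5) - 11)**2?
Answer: 5476/25 ≈ 219.04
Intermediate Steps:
((-h)*(1/(-10*(-2)) + n(-5)/5) - 11)**2 = ((-1*(-4))*(1/(-10*(-2)) - 5/5) - 11)**2 = (4*(1/(-5*(-4)) - 5*1/5) - 11)**2 = (4*(1/20 - 1) - 11)**2 = (4*(-19/20) - 11)**2 = (-19/5 - 11)**2 = (-74/5)**2 = 5476/25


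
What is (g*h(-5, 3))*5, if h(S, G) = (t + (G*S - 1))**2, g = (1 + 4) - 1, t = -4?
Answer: 8000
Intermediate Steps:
g = 4 (g = 5 - 1 = 4)
h(S, G) = (-5 + G*S)**2 (h(S, G) = (-4 + (G*S - 1))**2 = (-4 + (-1 + G*S))**2 = (-5 + G*S)**2)
(g*h(-5, 3))*5 = (4*(-5 + 3*(-5))**2)*5 = (4*(-5 - 15)**2)*5 = (4*(-20)**2)*5 = (4*400)*5 = 1600*5 = 8000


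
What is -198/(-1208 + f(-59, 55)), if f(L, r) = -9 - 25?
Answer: 11/69 ≈ 0.15942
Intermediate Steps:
f(L, r) = -34
-198/(-1208 + f(-59, 55)) = -198/(-1208 - 34) = -198/(-1242) = -198*(-1/1242) = 11/69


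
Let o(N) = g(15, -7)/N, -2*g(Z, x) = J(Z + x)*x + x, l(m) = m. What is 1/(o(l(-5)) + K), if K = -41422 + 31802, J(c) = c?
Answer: -10/96263 ≈ -0.00010388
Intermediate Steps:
g(Z, x) = -x/2 - x*(Z + x)/2 (g(Z, x) = -((Z + x)*x + x)/2 = -(x*(Z + x) + x)/2 = -(x + x*(Z + x))/2 = -x/2 - x*(Z + x)/2)
K = -9620
o(N) = 63/(2*N) (o(N) = (-½*(-7)*(1 + 15 - 7))/N = (-½*(-7)*9)/N = 63/(2*N))
1/(o(l(-5)) + K) = 1/((63/2)/(-5) - 9620) = 1/((63/2)*(-⅕) - 9620) = 1/(-63/10 - 9620) = 1/(-96263/10) = -10/96263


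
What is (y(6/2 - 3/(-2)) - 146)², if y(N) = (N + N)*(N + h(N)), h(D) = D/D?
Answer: 37249/4 ≈ 9312.3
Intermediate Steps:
h(D) = 1
y(N) = 2*N*(1 + N) (y(N) = (N + N)*(N + 1) = (2*N)*(1 + N) = 2*N*(1 + N))
(y(6/2 - 3/(-2)) - 146)² = (2*(6/2 - 3/(-2))*(1 + (6/2 - 3/(-2))) - 146)² = (2*(6*(½) - 3*(-½))*(1 + (6*(½) - 3*(-½))) - 146)² = (2*(3 + 3/2)*(1 + (3 + 3/2)) - 146)² = (2*(9/2)*(1 + 9/2) - 146)² = (2*(9/2)*(11/2) - 146)² = (99/2 - 146)² = (-193/2)² = 37249/4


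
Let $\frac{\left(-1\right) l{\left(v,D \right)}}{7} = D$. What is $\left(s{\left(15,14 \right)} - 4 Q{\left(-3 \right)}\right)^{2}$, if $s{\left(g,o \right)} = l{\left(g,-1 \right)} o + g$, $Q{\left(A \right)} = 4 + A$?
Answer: $11881$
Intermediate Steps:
$l{\left(v,D \right)} = - 7 D$
$s{\left(g,o \right)} = g + 7 o$ ($s{\left(g,o \right)} = \left(-7\right) \left(-1\right) o + g = 7 o + g = g + 7 o$)
$\left(s{\left(15,14 \right)} - 4 Q{\left(-3 \right)}\right)^{2} = \left(\left(15 + 7 \cdot 14\right) - 4 \left(4 - 3\right)\right)^{2} = \left(\left(15 + 98\right) - 4\right)^{2} = \left(113 - 4\right)^{2} = 109^{2} = 11881$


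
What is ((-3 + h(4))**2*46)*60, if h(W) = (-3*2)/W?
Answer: 55890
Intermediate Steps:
h(W) = -6/W
((-3 + h(4))**2*46)*60 = ((-3 - 6/4)**2*46)*60 = ((-3 - 6*1/4)**2*46)*60 = ((-3 - 3/2)**2*46)*60 = ((-9/2)**2*46)*60 = ((81/4)*46)*60 = (1863/2)*60 = 55890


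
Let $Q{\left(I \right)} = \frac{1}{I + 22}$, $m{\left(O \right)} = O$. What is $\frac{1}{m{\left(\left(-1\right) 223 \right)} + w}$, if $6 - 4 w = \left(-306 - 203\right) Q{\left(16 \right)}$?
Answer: $- \frac{152}{33159} \approx -0.004584$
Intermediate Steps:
$Q{\left(I \right)} = \frac{1}{22 + I}$
$w = \frac{737}{152}$ ($w = \frac{3}{2} - \frac{\left(-306 - 203\right) \frac{1}{22 + 16}}{4} = \frac{3}{2} - \frac{\left(-509\right) \frac{1}{38}}{4} = \frac{3}{2} - - \frac{509}{152} = \frac{3}{2} + \frac{509}{152} = \frac{737}{152} \approx 4.8487$)
$\frac{1}{m{\left(\left(-1\right) 223 \right)} + w} = \frac{1}{\left(-1\right) 223 + \frac{737}{152}} = \frac{1}{-223 + \frac{737}{152}} = \frac{1}{- \frac{33159}{152}} = - \frac{152}{33159}$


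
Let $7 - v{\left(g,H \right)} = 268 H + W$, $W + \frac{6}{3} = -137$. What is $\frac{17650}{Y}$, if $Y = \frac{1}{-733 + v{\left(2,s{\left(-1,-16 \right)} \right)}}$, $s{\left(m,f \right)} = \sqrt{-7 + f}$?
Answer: $-10360550 - 4730200 i \sqrt{23} \approx -1.0361 \cdot 10^{7} - 2.2685 \cdot 10^{7} i$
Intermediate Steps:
$W = -139$ ($W = -2 - 137 = -139$)
$v{\left(g,H \right)} = 146 - 268 H$ ($v{\left(g,H \right)} = 7 - \left(268 H - 139\right) = 7 - \left(-139 + 268 H\right) = 146 - 268 H$)
$Y = \frac{1}{-587 - 268 i \sqrt{23}}$ ($Y = \frac{1}{-733 + \left(146 - 268 \sqrt{-7 - 16}\right)} = \frac{1}{-733 + \left(146 - 268 \sqrt{-23}\right)} = \frac{1}{-733 + \left(146 - 268 i \sqrt{23}\right)} = \frac{1}{-587 - 268 i \sqrt{23}} \approx -0.00029401 + 0.00064376 i$)
$\frac{17650}{Y} = \frac{17650}{i \frac{1}{- 587 i + 268 \sqrt{23}}} = 17650 \left(- i \left(- 587 i + 268 \sqrt{23}\right)\right) = - 17650 i \left(- 587 i + 268 \sqrt{23}\right)$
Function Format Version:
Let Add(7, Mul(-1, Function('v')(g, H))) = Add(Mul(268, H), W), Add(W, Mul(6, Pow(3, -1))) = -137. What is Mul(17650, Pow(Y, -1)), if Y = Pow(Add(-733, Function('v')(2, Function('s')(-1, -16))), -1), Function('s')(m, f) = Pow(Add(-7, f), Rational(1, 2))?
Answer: Add(-10360550, Mul(-4730200, I, Pow(23, Rational(1, 2)))) ≈ Add(-1.0361e+7, Mul(-2.2685e+7, I))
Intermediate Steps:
W = -139 (W = Add(-2, -137) = -139)
Function('v')(g, H) = Add(146, Mul(-268, H)) (Function('v')(g, H) = Add(7, Mul(-1, Add(Mul(268, H), -139))) = Add(7, Mul(-1, Add(-139, Mul(268, H)))) = Add(7, Add(139, Mul(-268, H))) = Add(146, Mul(-268, H)))
Y = Pow(Add(-587, Mul(-268, I, Pow(23, Rational(1, 2)))), -1) (Y = Pow(Add(-733, Add(146, Mul(-268, Pow(Add(-7, -16), Rational(1, 2))))), -1) = Pow(Add(-733, Add(146, Mul(-268, Pow(-23, Rational(1, 2))))), -1) = Pow(Add(-733, Add(146, Mul(-268, Mul(I, Pow(23, Rational(1, 2)))))), -1) = Pow(Add(-733, Add(146, Mul(-268, I, Pow(23, Rational(1, 2))))), -1) = Pow(Add(-587, Mul(-268, I, Pow(23, Rational(1, 2)))), -1) ≈ Add(-0.00029401, Mul(0.00064376, I)))
Mul(17650, Pow(Y, -1)) = Mul(17650, Pow(Mul(I, Pow(Add(Mul(-587, I), Mul(268, Pow(23, Rational(1, 2)))), -1)), -1)) = Mul(17650, Mul(-1, I, Add(Mul(-587, I), Mul(268, Pow(23, Rational(1, 2)))))) = Mul(-17650, I, Add(Mul(-587, I), Mul(268, Pow(23, Rational(1, 2)))))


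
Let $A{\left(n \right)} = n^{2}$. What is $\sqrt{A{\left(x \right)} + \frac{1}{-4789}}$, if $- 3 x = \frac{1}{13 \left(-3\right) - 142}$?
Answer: $\frac{2 i \sqrt{347274335}}{2600427} \approx 0.014332 i$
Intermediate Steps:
$x = \frac{1}{543}$ ($x = - \frac{1}{3 \left(13 \left(-3\right) - 142\right)} = - \frac{1}{3 \left(-39 - 142\right)} = - \frac{1}{3 \left(-181\right)} = \left(- \frac{1}{3}\right) \left(- \frac{1}{181}\right) = \frac{1}{543} \approx 0.0018416$)
$\sqrt{A{\left(x \right)} + \frac{1}{-4789}} = \sqrt{\left(\frac{1}{543}\right)^{2} + \frac{1}{-4789}} = \sqrt{\frac{1}{294849} - \frac{1}{4789}} = \sqrt{- \frac{290060}{1412031861}} = \frac{2 i \sqrt{347274335}}{2600427}$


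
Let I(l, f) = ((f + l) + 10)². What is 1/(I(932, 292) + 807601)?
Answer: 1/2330357 ≈ 4.2912e-7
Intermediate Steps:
I(l, f) = (10 + f + l)²
1/(I(932, 292) + 807601) = 1/((10 + 292 + 932)² + 807601) = 1/(1234² + 807601) = 1/(1522756 + 807601) = 1/2330357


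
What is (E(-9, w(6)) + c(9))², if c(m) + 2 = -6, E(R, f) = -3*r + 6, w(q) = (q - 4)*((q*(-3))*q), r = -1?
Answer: 1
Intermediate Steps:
w(q) = -3*q²*(-4 + q) (w(q) = (-4 + q)*((-3*q)*q) = (-4 + q)*(-3*q²) = -3*q²*(-4 + q))
E(R, f) = 9 (E(R, f) = -3*(-1) + 6 = 3 + 6 = 9)
c(m) = -8 (c(m) = -2 - 6 = -8)
(E(-9, w(6)) + c(9))² = (9 - 8)² = 1² = 1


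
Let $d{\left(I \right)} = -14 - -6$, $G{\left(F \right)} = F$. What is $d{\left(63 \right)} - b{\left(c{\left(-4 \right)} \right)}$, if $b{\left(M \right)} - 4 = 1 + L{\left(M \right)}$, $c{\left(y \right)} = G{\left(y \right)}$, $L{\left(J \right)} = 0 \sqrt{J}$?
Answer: $-13$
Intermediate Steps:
$L{\left(J \right)} = 0$
$d{\left(I \right)} = -8$ ($d{\left(I \right)} = -14 + 6 = -8$)
$c{\left(y \right)} = y$
$b{\left(M \right)} = 5$ ($b{\left(M \right)} = 4 + \left(1 + 0\right) = 4 + 1 = 5$)
$d{\left(63 \right)} - b{\left(c{\left(-4 \right)} \right)} = -8 - 5 = -13$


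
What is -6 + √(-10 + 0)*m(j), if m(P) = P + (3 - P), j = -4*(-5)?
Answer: -6 + 3*I*√10 ≈ -6.0 + 9.4868*I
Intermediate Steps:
j = 20
m(P) = 3
-6 + √(-10 + 0)*m(j) = -6 + √(-10 + 0)*3 = -6 + √(-10)*3 = -6 + (I*√10)*3 = -6 + 3*I*√10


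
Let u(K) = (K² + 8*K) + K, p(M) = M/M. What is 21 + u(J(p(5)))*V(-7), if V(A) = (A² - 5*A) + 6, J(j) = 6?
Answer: 8121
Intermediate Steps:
p(M) = 1
V(A) = 6 + A² - 5*A
u(K) = K² + 9*K
21 + u(J(p(5)))*V(-7) = 21 + (6*(9 + 6))*(6 + (-7)² - 5*(-7)) = 21 + (6*15)*(6 + 49 + 35) = 21 + 90*90 = 21 + 8100 = 8121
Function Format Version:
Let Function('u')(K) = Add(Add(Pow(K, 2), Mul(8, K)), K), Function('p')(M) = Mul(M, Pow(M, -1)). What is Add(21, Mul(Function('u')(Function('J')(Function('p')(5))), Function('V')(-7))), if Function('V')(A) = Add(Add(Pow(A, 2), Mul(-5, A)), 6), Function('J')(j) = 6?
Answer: 8121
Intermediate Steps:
Function('p')(M) = 1
Function('V')(A) = Add(6, Pow(A, 2), Mul(-5, A))
Function('u')(K) = Add(Pow(K, 2), Mul(9, K))
Add(21, Mul(Function('u')(Function('J')(Function('p')(5))), Function('V')(-7))) = Add(21, Mul(Mul(6, Add(9, 6)), Add(6, Pow(-7, 2), Mul(-5, -7)))) = Add(21, Mul(Mul(6, 15), Add(6, 49, 35))) = Add(21, Mul(90, 90)) = Add(21, 8100) = 8121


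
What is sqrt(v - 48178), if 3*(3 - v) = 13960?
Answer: I*sqrt(475455)/3 ≈ 229.84*I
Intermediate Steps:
v = -13951/3 (v = 3 - 1/3*13960 = 3 - 13960/3 = -13951/3 ≈ -4650.3)
sqrt(v - 48178) = sqrt(-13951/3 - 48178) = sqrt(-158485/3) = I*sqrt(475455)/3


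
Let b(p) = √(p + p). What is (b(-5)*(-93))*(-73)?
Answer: 6789*I*√10 ≈ 21469.0*I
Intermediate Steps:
b(p) = √2*√p (b(p) = √(2*p) = √2*√p)
(b(-5)*(-93))*(-73) = ((√2*√(-5))*(-93))*(-73) = ((√2*(I*√5))*(-93))*(-73) = ((I*√10)*(-93))*(-73) = -93*I*√10*(-73) = 6789*I*√10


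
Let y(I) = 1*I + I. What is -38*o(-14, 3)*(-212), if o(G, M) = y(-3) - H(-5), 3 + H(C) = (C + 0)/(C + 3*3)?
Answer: -14098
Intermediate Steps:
H(C) = -3 + C/(9 + C) (H(C) = -3 + (C + 0)/(C + 3*3) = -3 + C/(C + 9) = -3 + C/(9 + C))
y(I) = 2*I (y(I) = I + I = 2*I)
o(G, M) = -7/4 (o(G, M) = 2*(-3) - (-27 - 2*(-5))/(9 - 5) = -6 - (-27 + 10)/4 = -6 - (-17)/4 = -6 - 1*(-17/4) = -6 + 17/4 = -7/4)
-38*o(-14, 3)*(-212) = -38*(-7/4)*(-212) = (133/2)*(-212) = -14098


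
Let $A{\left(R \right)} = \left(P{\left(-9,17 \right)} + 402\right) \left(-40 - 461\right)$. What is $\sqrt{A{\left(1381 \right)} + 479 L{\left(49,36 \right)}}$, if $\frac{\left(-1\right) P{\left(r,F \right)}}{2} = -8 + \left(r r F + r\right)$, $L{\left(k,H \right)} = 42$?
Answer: $2 \sqrt{295359} \approx 1086.9$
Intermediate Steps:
$P{\left(r,F \right)} = 16 - 2 r - 2 F r^{2}$ ($P{\left(r,F \right)} = - 2 \left(-8 + \left(r r F + r\right)\right) = - 2 \left(-8 + \left(r^{2} F + r\right)\right) = - 2 \left(-8 + \left(F r^{2} + r\right)\right) = - 2 \left(-8 + \left(r + F r^{2}\right)\right) = - 2 \left(-8 + r + F r^{2}\right) = 16 - 2 r - 2 F r^{2}$)
$A{\left(R \right)} = 1161318$ ($A{\left(R \right)} = \left(\left(16 - -18 - 34 \left(-9\right)^{2}\right) + 402\right) \left(-40 - 461\right) = \left(\left(16 + 18 - 34 \cdot 81\right) + 402\right) \left(-501\right) = \left(\left(16 + 18 - 2754\right) + 402\right) \left(-501\right) = \left(-2720 + 402\right) \left(-501\right) = \left(-2318\right) \left(-501\right) = 1161318$)
$\sqrt{A{\left(1381 \right)} + 479 L{\left(49,36 \right)}} = \sqrt{1161318 + 479 \cdot 42} = \sqrt{1161318 + 20118} = \sqrt{1181436} = 2 \sqrt{295359}$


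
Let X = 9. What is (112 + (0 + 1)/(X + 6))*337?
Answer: 566497/15 ≈ 37766.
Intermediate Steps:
(112 + (0 + 1)/(X + 6))*337 = (112 + (0 + 1)/(9 + 6))*337 = (112 + 1/15)*337 = (1681/15)*337 = 566497/15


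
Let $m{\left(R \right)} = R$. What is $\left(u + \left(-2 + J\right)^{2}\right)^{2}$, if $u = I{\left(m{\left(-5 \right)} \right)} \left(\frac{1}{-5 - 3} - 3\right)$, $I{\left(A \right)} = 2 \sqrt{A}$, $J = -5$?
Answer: $\frac{35291}{16} - \frac{1225 i \sqrt{5}}{2} \approx 2205.7 - 1369.6 i$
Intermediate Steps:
$u = - \frac{25 i \sqrt{5}}{4}$ ($u = 2 \sqrt{-5} \left(\frac{1}{-5 - 3} - 3\right) = 2 i \sqrt{5} \left(\frac{1}{-8} - 3\right) = 2 i \sqrt{5} \left(- \frac{1}{8} - 3\right) = 2 i \sqrt{5} \left(- \frac{25}{8}\right) = - \frac{25 i \sqrt{5}}{4} \approx - 13.975 i$)
$\left(u + \left(-2 + J\right)^{2}\right)^{2} = \left(- \frac{25 i \sqrt{5}}{4} + \left(-2 - 5\right)^{2}\right)^{2} = \left(- \frac{25 i \sqrt{5}}{4} + \left(-7\right)^{2}\right)^{2} = \left(- \frac{25 i \sqrt{5}}{4} + 49\right)^{2} = \left(49 - \frac{25 i \sqrt{5}}{4}\right)^{2}$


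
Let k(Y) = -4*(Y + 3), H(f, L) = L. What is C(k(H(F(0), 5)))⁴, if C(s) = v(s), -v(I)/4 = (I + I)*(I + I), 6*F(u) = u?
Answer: 72057594037927936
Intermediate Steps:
F(u) = u/6
k(Y) = -12 - 4*Y (k(Y) = -4*(3 + Y) = -12 - 4*Y)
v(I) = -16*I² (v(I) = -4*(I + I)*(I + I) = -4*2*I*2*I = -16*I²)
C(s) = -16*s²
C(k(H(F(0), 5)))⁴ = (-16*(-12 - 4*5)²)⁴ = (-16*(-12 - 20)²)⁴ = (-16*(-32)²)⁴ = (-16*1024)⁴ = (-16384)⁴ = 72057594037927936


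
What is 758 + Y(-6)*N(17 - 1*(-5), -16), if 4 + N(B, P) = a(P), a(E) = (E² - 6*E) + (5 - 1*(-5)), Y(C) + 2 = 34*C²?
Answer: 438234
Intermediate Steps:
Y(C) = -2 + 34*C²
a(E) = 10 + E² - 6*E (a(E) = (E² - 6*E) + (5 + 5) = (E² - 6*E) + 10 = 10 + E² - 6*E)
N(B, P) = 6 + P² - 6*P (N(B, P) = -4 + (10 + P² - 6*P) = 6 + P² - 6*P)
758 + Y(-6)*N(17 - 1*(-5), -16) = 758 + (-2 + 34*(-6)²)*(6 + (-16)² - 6*(-16)) = 758 + (-2 + 34*36)*(6 + 256 + 96) = 758 + (-2 + 1224)*358 = 758 + 1222*358 = 758 + 437476 = 438234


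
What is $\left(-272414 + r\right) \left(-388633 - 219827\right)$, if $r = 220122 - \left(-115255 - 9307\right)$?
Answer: $-43973404200$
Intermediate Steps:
$r = 344684$ ($r = 220122 - \left(-115255 - 9307\right) = 220122 - -124562 = 220122 + 124562 = 344684$)
$\left(-272414 + r\right) \left(-388633 - 219827\right) = \left(-272414 + 344684\right) \left(-388633 - 219827\right) = 72270 \left(-608460\right) = -43973404200$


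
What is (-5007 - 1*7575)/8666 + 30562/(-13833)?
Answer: -219448549/59938389 ≈ -3.6612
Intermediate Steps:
(-5007 - 1*7575)/8666 + 30562/(-13833) = (-5007 - 7575)*(1/8666) + 30562*(-1/13833) = -12582*1/8666 - 30562/13833 = -6291/4333 - 30562/13833 = -219448549/59938389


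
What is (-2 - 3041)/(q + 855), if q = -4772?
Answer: 3043/3917 ≈ 0.77687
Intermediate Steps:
(-2 - 3041)/(q + 855) = (-2 - 3041)/(-4772 + 855) = -3043/(-3917) = -3043*(-1/3917) = 3043/3917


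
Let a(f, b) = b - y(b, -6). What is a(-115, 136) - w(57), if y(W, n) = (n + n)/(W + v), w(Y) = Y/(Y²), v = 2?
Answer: 178387/1311 ≈ 136.07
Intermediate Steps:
w(Y) = 1/Y (w(Y) = Y/Y² = 1/Y)
y(W, n) = 2*n/(2 + W) (y(W, n) = (n + n)/(W + 2) = (2*n)/(2 + W) = 2*n/(2 + W))
a(f, b) = b + 12/(2 + b) (a(f, b) = b - 2*(-6)/(2 + b) = b - (-12)/(2 + b) = b + 12/(2 + b))
a(-115, 136) - w(57) = (12 + 136*(2 + 136))/(2 + 136) - 1/57 = (12 + 136*138)/138 - 1*1/57 = (12 + 18768)/138 - 1/57 = (1/138)*18780 - 1/57 = 3130/23 - 1/57 = 178387/1311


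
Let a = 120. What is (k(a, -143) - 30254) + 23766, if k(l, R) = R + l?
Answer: -6511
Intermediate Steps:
(k(a, -143) - 30254) + 23766 = ((-143 + 120) - 30254) + 23766 = (-23 - 30254) + 23766 = -30277 + 23766 = -6511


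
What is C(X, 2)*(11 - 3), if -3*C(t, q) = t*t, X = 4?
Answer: -128/3 ≈ -42.667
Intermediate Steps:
C(t, q) = -t²/3 (C(t, q) = -t*t/3 = -t²/3)
C(X, 2)*(11 - 3) = (-⅓*4²)*(11 - 3) = -⅓*16*8 = -16/3*8 = -128/3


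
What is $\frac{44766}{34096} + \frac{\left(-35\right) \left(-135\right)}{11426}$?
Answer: $\frac{168149979}{97395224} \approx 1.7265$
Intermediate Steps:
$\frac{44766}{34096} + \frac{\left(-35\right) \left(-135\right)}{11426} = 44766 \cdot \frac{1}{34096} + 4725 \cdot \frac{1}{11426} = \frac{22383}{17048} + \frac{4725}{11426} = \frac{168149979}{97395224}$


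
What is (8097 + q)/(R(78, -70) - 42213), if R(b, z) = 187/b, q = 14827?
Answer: -1788072/3292427 ≈ -0.54309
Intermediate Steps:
(8097 + q)/(R(78, -70) - 42213) = (8097 + 14827)/(187/78 - 42213) = 22924/(187*(1/78) - 42213) = 22924/(187/78 - 42213) = 22924/(-3292427/78) = 22924*(-78/3292427) = -1788072/3292427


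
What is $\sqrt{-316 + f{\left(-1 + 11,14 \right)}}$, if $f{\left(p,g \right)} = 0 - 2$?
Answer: $i \sqrt{318} \approx 17.833 i$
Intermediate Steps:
$f{\left(p,g \right)} = -2$ ($f{\left(p,g \right)} = 0 - 2 = -2$)
$\sqrt{-316 + f{\left(-1 + 11,14 \right)}} = \sqrt{-316 - 2} = \sqrt{-318} = i \sqrt{318}$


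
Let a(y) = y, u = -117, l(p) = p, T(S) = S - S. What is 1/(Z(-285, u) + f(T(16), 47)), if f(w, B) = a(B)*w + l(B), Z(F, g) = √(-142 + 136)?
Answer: 47/2215 - I*√6/2215 ≈ 0.021219 - 0.0011059*I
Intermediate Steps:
T(S) = 0
Z(F, g) = I*√6 (Z(F, g) = √(-6) = I*√6)
f(w, B) = B + B*w (f(w, B) = B*w + B = B + B*w)
1/(Z(-285, u) + f(T(16), 47)) = 1/(I*√6 + 47*(1 + 0)) = 1/(I*√6 + 47*1) = 1/(I*√6 + 47) = 1/(47 + I*√6)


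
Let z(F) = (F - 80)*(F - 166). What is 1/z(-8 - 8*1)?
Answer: 1/17472 ≈ 5.7234e-5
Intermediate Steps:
z(F) = (-166 + F)*(-80 + F) (z(F) = (-80 + F)*(-166 + F) = (-166 + F)*(-80 + F))
1/z(-8 - 8*1) = 1/(13280 + (-8 - 8*1)² - 246*(-8 - 8*1)) = 1/(13280 + (-8 - 8)² - 246*(-8 - 8)) = 1/(13280 + (-16)² - 246*(-16)) = 1/(13280 + 256 + 3936) = 1/17472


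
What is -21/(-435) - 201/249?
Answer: -9134/12035 ≈ -0.75895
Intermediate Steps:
-21/(-435) - 201/249 = -21*(-1/435) - 201*1/249 = 7/145 - 67/83 = -9134/12035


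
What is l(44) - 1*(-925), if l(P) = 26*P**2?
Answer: 51261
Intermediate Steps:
l(44) - 1*(-925) = 26*44**2 - 1*(-925) = 26*1936 + 925 = 50336 + 925 = 51261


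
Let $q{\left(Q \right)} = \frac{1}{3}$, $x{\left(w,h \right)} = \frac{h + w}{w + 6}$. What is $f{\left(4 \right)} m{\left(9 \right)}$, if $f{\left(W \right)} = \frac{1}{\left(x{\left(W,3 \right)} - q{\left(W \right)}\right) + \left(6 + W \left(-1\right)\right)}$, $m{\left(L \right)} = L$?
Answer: $\frac{270}{71} \approx 3.8028$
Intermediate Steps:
$x{\left(w,h \right)} = \frac{h + w}{6 + w}$
$q{\left(Q \right)} = \frac{1}{3}$
$f{\left(W \right)} = \frac{1}{\frac{17}{3} - W + \frac{3 + W}{6 + W}}$ ($f{\left(W \right)} = \frac{1}{\left(\frac{3 + W}{6 + W} - \frac{1}{3}\right) + \left(6 + W \left(-1\right)\right)} = \frac{1}{\left(\frac{3 + W}{6 + W} - \frac{1}{3}\right) - \left(-6 + W\right)} = \frac{1}{\left(- \frac{1}{3} + \frac{3 + W}{6 + W}\right) - \left(-6 + W\right)} = \frac{1}{\frac{17}{3} - W + \frac{3 + W}{6 + W}}$)
$f{\left(4 \right)} m{\left(9 \right)} = \frac{3 \left(-6 - 4\right)}{-111 - 8 + 3 \cdot 4^{2}} \cdot 9 = \frac{3 \left(-6 - 4\right)}{-111 - 8 + 3 \cdot 16} \cdot 9 = 3 \frac{1}{-111 - 8 + 48} \left(-10\right) 9 = 3 \frac{1}{-71} \left(-10\right) 9 = 3 \left(- \frac{1}{71}\right) \left(-10\right) 9 = \frac{30}{71} \cdot 9 = \frac{270}{71}$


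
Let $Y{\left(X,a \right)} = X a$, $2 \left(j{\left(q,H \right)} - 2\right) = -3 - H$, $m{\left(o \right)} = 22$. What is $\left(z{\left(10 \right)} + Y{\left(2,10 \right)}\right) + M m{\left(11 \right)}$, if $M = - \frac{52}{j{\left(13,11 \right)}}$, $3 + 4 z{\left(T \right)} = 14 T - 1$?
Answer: $\frac{1414}{5} \approx 282.8$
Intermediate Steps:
$z{\left(T \right)} = -1 + \frac{7 T}{2}$ ($z{\left(T \right)} = - \frac{3}{4} + \frac{14 T - 1}{4} = - \frac{3}{4} + \frac{-1 + 14 T}{4} = - \frac{3}{4} + \left(- \frac{1}{4} + \frac{7 T}{2}\right) = -1 + \frac{7 T}{2}$)
$j{\left(q,H \right)} = \frac{1}{2} - \frac{H}{2}$ ($j{\left(q,H \right)} = 2 + \frac{-3 - H}{2} = 2 - \left(\frac{3}{2} + \frac{H}{2}\right) = \frac{1}{2} - \frac{H}{2}$)
$M = \frac{52}{5}$ ($M = - \frac{52}{\frac{1}{2} - \frac{11}{2}} = - \frac{52}{-5} = \left(-52\right) \left(- \frac{1}{5}\right) = \frac{52}{5} \approx 10.4$)
$\left(z{\left(10 \right)} + Y{\left(2,10 \right)}\right) + M m{\left(11 \right)} = \left(\left(-1 + \frac{7}{2} \cdot 10\right) + 2 \cdot 10\right) + \frac{52}{5} \cdot 22 = \left(\left(-1 + 35\right) + 20\right) + \frac{1144}{5} = \left(34 + 20\right) + \frac{1144}{5} = 54 + \frac{1144}{5} = \frac{1414}{5}$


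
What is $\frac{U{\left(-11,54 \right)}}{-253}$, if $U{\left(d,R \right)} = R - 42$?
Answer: $- \frac{12}{253} \approx -0.047431$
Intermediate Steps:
$U{\left(d,R \right)} = -42 + R$
$\frac{U{\left(-11,54 \right)}}{-253} = \frac{-42 + 54}{-253} = 12 \left(- \frac{1}{253}\right) = - \frac{12}{253}$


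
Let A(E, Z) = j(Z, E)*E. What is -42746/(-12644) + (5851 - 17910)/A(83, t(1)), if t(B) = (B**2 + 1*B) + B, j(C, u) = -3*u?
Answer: 17860441/4505406 ≈ 3.9642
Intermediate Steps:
t(B) = B**2 + 2*B (t(B) = (B**2 + B) + B = (B + B**2) + B = B**2 + 2*B)
A(E, Z) = -3*E**2 (A(E, Z) = (-3*E)*E = -3*E**2)
-42746/(-12644) + (5851 - 17910)/A(83, t(1)) = -42746/(-12644) + (5851 - 17910)/((-3*83**2)) = -42746*(-1/12644) - 12059/((-3*6889)) = 737/218 - 12059/(-20667) = 737/218 - 12059*(-1/20667) = 737/218 + 12059/20667 = 17860441/4505406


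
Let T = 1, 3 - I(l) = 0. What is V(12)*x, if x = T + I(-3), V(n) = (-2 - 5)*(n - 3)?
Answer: -252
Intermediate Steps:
I(l) = 3 (I(l) = 3 - 1*0 = 3 + 0 = 3)
V(n) = 21 - 7*n (V(n) = -7*(-3 + n) = 21 - 7*n)
x = 4 (x = 1 + 3 = 4)
V(12)*x = (21 - 7*12)*4 = (21 - 84)*4 = -63*4 = -252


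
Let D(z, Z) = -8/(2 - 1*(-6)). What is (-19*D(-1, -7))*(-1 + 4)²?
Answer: 171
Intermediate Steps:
D(z, Z) = -1 (D(z, Z) = -8/(2 + 6) = -8/8 = -8*⅛ = -1)
(-19*D(-1, -7))*(-1 + 4)² = (-19*(-1))*(-1 + 4)² = 19*3² = 19*9 = 171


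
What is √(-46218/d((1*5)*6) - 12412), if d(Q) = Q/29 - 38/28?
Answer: 2*√561287054/131 ≈ 361.70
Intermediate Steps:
d(Q) = -19/14 + Q/29 (d(Q) = Q*(1/29) - 38*1/28 = Q/29 - 19/14 = -19/14 + Q/29)
√(-46218/d((1*5)*6) - 12412) = √(-46218/(-19/14 + ((1*5)*6)/29) - 12412) = √(-46218/(-19/14 + (5*6)/29) - 12412) = √(-46218/(-19/14 + (1/29)*30) - 12412) = √(-46218/(-19/14 + 30/29) - 12412) = √(-46218/(-131/406) - 12412) = √(-46218*(-406/131) - 12412) = √(18764508/131 - 12412) = √(17138536/131) = 2*√561287054/131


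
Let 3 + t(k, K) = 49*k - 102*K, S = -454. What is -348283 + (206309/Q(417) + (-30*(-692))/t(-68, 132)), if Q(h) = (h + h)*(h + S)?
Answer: -180548281555357/518383542 ≈ -3.4829e+5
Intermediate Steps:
Q(h) = 2*h*(-454 + h) (Q(h) = (h + h)*(h - 454) = (2*h)*(-454 + h) = 2*h*(-454 + h))
t(k, K) = -3 - 102*K + 49*k (t(k, K) = -3 + (49*k - 102*K) = -3 + (-102*K + 49*k) = -3 - 102*K + 49*k)
-348283 + (206309/Q(417) + (-30*(-692))/t(-68, 132)) = -348283 + (206309/((2*417*(-454 + 417))) + (-30*(-692))/(-3 - 102*132 + 49*(-68))) = -348283 + (206309/((2*417*(-37))) + 20760/(-3 - 13464 - 3332)) = -348283 + (206309/(-30858) + 20760/(-16799)) = -348283 + (206309*(-1/30858) + 20760*(-1/16799)) = -348283 + (-206309/30858 - 20760/16799) = -348283 - 4106396971/518383542 = -180548281555357/518383542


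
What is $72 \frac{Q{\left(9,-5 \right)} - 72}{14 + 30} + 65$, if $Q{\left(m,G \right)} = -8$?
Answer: $- \frac{725}{11} \approx -65.909$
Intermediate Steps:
$72 \frac{Q{\left(9,-5 \right)} - 72}{14 + 30} + 65 = 72 \frac{-8 - 72}{14 + 30} + 65 = 72 \left(- \frac{80}{44}\right) + 65 = 72 \left(\left(-80\right) \frac{1}{44}\right) + 65 = 72 \left(- \frac{20}{11}\right) + 65 = - \frac{1440}{11} + 65 = - \frac{725}{11}$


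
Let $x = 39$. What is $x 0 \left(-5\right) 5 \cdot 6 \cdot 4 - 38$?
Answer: $-38$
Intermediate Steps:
$x 0 \left(-5\right) 5 \cdot 6 \cdot 4 - 38 = 39 \cdot 0 \left(-5\right) 5 \cdot 6 \cdot 4 - 38 = 39 \cdot 0 \cdot 30 \cdot 4 - 38 = 39 \cdot 0 \cdot 120 - 38 = 39 \cdot 0 - 38 = 0 - 38 = -38$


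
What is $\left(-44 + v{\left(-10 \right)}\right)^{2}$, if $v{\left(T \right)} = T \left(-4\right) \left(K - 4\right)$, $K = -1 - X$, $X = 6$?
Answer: $234256$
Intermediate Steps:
$K = -7$ ($K = -1 - 6 = -7$)
$v{\left(T \right)} = 44 T$ ($v{\left(T \right)} = T \left(-4\right) \left(-7 - 4\right) = - 4 T \left(-11\right) = 44 T$)
$\left(-44 + v{\left(-10 \right)}\right)^{2} = \left(-44 + 44 \left(-10\right)\right)^{2} = \left(-44 - 440\right)^{2} = \left(-484\right)^{2} = 234256$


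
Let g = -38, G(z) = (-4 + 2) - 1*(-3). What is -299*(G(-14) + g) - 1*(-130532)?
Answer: 141595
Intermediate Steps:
G(z) = 1 (G(z) = -2 + 3 = 1)
-299*(G(-14) + g) - 1*(-130532) = -299*(1 - 38) - 1*(-130532) = -299*(-37) + 130532 = 11063 + 130532 = 141595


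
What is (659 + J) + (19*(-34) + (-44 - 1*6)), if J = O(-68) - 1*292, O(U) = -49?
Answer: -378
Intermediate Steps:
J = -341 (J = -49 - 1*292 = -49 - 292 = -341)
(659 + J) + (19*(-34) + (-44 - 1*6)) = (659 - 341) + (19*(-34) + (-44 - 1*6)) = 318 + (-646 + (-44 - 6)) = 318 + (-646 - 50) = 318 - 696 = -378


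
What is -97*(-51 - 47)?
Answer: 9506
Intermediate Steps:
-97*(-51 - 47) = -97*(-98) = 9506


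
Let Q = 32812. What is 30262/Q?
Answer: 15131/16406 ≈ 0.92228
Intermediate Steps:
30262/Q = 30262/32812 = 30262*(1/32812) = 15131/16406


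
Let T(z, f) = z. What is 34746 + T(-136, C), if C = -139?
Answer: 34610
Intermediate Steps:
34746 + T(-136, C) = 34746 - 136 = 34610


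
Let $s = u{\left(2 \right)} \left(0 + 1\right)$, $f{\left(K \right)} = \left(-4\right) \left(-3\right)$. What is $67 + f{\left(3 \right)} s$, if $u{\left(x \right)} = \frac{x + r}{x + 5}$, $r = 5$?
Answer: $79$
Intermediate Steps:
$f{\left(K \right)} = 12$
$u{\left(x \right)} = 1$ ($u{\left(x \right)} = \frac{x + 5}{x + 5} = \frac{5 + x}{5 + x} = 1$)
$s = 1$ ($s = 1 \left(0 + 1\right) = 1 \cdot 1 = 1$)
$67 + f{\left(3 \right)} s = 67 + 12 \cdot 1 = 67 + 12 = 79$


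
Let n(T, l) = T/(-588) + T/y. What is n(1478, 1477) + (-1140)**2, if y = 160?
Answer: 15283375073/11760 ≈ 1.2996e+6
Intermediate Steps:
n(T, l) = 107*T/23520 (n(T, l) = T/(-588) + T/160 = T*(-1/588) + T*(1/160) = -T/588 + T/160 = 107*T/23520)
n(1478, 1477) + (-1140)**2 = (107/23520)*1478 + (-1140)**2 = 79073/11760 + 1299600 = 15283375073/11760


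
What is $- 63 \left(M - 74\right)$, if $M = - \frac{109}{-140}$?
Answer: $\frac{92259}{20} \approx 4613.0$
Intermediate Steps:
$M = \frac{109}{140}$ ($M = \left(-109\right) \left(- \frac{1}{140}\right) = \frac{109}{140} \approx 0.77857$)
$- 63 \left(M - 74\right) = - 63 \left(\frac{109}{140} - 74\right) = \left(-63\right) \left(- \frac{10251}{140}\right) = \frac{92259}{20}$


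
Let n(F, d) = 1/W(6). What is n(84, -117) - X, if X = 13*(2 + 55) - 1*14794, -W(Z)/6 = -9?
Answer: 758863/54 ≈ 14053.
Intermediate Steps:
W(Z) = 54 (W(Z) = -6*(-9) = 54)
n(F, d) = 1/54
X = -14053 (X = 13*57 - 14794 = 741 - 14794 = -14053)
n(84, -117) - X = 1/54 - 1*(-14053) = 1/54 + 14053 = 758863/54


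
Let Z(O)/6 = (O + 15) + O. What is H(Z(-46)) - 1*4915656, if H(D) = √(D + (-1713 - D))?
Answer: -4915656 + I*√1713 ≈ -4.9157e+6 + 41.388*I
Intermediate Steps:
Z(O) = 90 + 12*O (Z(O) = 6*((O + 15) + O) = 6*((15 + O) + O) = 6*(15 + 2*O) = 90 + 12*O)
H(D) = I*√1713 (H(D) = √(-1713) = I*√1713)
H(Z(-46)) - 1*4915656 = I*√1713 - 1*4915656 = I*√1713 - 4915656 = -4915656 + I*√1713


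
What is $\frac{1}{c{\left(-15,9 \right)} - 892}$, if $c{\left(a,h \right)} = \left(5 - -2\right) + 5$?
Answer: $- \frac{1}{880} \approx -0.0011364$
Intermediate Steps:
$c{\left(a,h \right)} = 12$ ($c{\left(a,h \right)} = \left(5 + 2\right) + 5 = 7 + 5 = 12$)
$\frac{1}{c{\left(-15,9 \right)} - 892} = \frac{1}{12 - 892} = \frac{1}{-880} = - \frac{1}{880}$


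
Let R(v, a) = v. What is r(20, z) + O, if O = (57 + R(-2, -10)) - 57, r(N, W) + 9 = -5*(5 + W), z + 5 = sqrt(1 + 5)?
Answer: -11 - 5*sqrt(6) ≈ -23.247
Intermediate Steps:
z = -5 + sqrt(6) (z = -5 + sqrt(1 + 5) = -5 + sqrt(6) ≈ -2.5505)
r(N, W) = -34 - 5*W (r(N, W) = -9 - 5*(5 + W) = -9 + (-25 - 5*W) = -34 - 5*W)
O = -2 (O = (57 - 2) - 57 = 55 - 57 = -2)
r(20, z) + O = (-34 - 5*(-5 + sqrt(6))) - 2 = (-34 + (25 - 5*sqrt(6))) - 2 = (-9 - 5*sqrt(6)) - 2 = -11 - 5*sqrt(6)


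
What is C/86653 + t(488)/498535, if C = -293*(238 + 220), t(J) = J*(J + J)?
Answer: -25628621726/43199553355 ≈ -0.59326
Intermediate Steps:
t(J) = 2*J² (t(J) = J*(2*J) = 2*J²)
C = -134194 (C = -293*458 = -134194)
C/86653 + t(488)/498535 = -134194/86653 + (2*488²)/498535 = -134194*1/86653 + (2*238144)*(1/498535) = -134194/86653 + 476288*(1/498535) = -134194/86653 + 476288/498535 = -25628621726/43199553355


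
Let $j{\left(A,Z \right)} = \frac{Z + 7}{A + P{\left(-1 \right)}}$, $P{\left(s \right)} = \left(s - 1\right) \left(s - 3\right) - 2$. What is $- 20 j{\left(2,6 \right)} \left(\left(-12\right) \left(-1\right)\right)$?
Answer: $-390$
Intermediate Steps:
$P{\left(s \right)} = -2 + \left(-1 + s\right) \left(-3 + s\right)$ ($P{\left(s \right)} = \left(-1 + s\right) \left(-3 + s\right) - 2 = -2 + \left(-1 + s\right) \left(-3 + s\right)$)
$j{\left(A,Z \right)} = \frac{7 + Z}{6 + A}$ ($j{\left(A,Z \right)} = \frac{Z + 7}{A + \left(1 + \left(-1\right)^{2} - -4\right)} = \frac{7 + Z}{A + \left(1 + 1 + 4\right)} = \frac{7 + Z}{A + 6} = \frac{7 + Z}{6 + A}$)
$- 20 j{\left(2,6 \right)} \left(\left(-12\right) \left(-1\right)\right) = - 20 \frac{7 + 6}{6 + 2} \left(\left(-12\right) \left(-1\right)\right) = - 20 \cdot \frac{1}{8} \cdot 13 \cdot 12 = \left(-20\right) \frac{13}{8} \cdot 12 = \left(- \frac{65}{2}\right) 12 = -390$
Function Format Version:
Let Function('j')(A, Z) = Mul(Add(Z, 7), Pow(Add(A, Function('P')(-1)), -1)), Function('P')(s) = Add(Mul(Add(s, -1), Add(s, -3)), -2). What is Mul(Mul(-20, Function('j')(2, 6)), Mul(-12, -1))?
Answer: -390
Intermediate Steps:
Function('P')(s) = Add(-2, Mul(Add(-1, s), Add(-3, s))) (Function('P')(s) = Add(Mul(Add(-1, s), Add(-3, s)), -2) = Add(-2, Mul(Add(-1, s), Add(-3, s))))
Function('j')(A, Z) = Mul(Pow(Add(6, A), -1), Add(7, Z)) (Function('j')(A, Z) = Mul(Add(Z, 7), Pow(Add(A, Add(1, Pow(-1, 2), Mul(-4, -1))), -1)) = Mul(Add(7, Z), Pow(Add(A, Add(1, 1, 4)), -1)) = Mul(Add(7, Z), Pow(Add(A, 6), -1)) = Mul(Add(7, Z), Pow(Add(6, A), -1)) = Mul(Pow(Add(6, A), -1), Add(7, Z)))
Mul(Mul(-20, Function('j')(2, 6)), Mul(-12, -1)) = Mul(Mul(-20, Mul(Pow(Add(6, 2), -1), Add(7, 6))), Mul(-12, -1)) = Mul(Mul(-20, Mul(Pow(8, -1), 13)), 12) = Mul(Mul(-20, Mul(Rational(1, 8), 13)), 12) = Mul(Mul(-20, Rational(13, 8)), 12) = Mul(Rational(-65, 2), 12) = -390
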